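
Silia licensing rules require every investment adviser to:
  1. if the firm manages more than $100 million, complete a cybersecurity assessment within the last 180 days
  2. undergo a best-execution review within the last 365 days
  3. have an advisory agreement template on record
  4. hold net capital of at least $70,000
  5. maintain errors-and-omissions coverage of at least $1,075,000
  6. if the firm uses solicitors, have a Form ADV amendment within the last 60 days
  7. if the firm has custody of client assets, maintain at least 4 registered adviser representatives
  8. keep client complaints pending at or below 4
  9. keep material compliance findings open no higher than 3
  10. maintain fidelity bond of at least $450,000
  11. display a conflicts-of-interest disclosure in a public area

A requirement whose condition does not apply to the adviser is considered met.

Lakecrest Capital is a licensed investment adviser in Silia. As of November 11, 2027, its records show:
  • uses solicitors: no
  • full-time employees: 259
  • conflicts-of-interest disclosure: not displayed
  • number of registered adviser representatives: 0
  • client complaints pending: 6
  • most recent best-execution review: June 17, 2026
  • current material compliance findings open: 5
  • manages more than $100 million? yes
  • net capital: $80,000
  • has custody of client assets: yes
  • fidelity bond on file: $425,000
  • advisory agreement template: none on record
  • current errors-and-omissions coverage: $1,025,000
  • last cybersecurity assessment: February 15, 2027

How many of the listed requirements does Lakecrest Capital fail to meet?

1. condition 'manages more than $100 million' holds; cybersecurity assessment 269 days ago vs limit 180 → not met
2. best-execution review 512 days ago vs limit 365 → not met
3. advisory agreement template absent → not met
4. net capital $80,000 ≥ $70,000 → met
5. errors-and-omissions coverage $1,025,000 < $1,075,000 → not met
6. condition 'uses solicitors' does not hold → requirement n/a → met
7. condition 'has custody of client assets' holds; registered adviser representatives 0 < 4 → not met
8. client complaints pending 6 > 4 → not met
9. material compliance findings open 5 > 3 → not met
10. fidelity bond $425,000 < $450,000 → not met
11. conflicts-of-interest disclosure absent → not met
Not met: 9 of 11

9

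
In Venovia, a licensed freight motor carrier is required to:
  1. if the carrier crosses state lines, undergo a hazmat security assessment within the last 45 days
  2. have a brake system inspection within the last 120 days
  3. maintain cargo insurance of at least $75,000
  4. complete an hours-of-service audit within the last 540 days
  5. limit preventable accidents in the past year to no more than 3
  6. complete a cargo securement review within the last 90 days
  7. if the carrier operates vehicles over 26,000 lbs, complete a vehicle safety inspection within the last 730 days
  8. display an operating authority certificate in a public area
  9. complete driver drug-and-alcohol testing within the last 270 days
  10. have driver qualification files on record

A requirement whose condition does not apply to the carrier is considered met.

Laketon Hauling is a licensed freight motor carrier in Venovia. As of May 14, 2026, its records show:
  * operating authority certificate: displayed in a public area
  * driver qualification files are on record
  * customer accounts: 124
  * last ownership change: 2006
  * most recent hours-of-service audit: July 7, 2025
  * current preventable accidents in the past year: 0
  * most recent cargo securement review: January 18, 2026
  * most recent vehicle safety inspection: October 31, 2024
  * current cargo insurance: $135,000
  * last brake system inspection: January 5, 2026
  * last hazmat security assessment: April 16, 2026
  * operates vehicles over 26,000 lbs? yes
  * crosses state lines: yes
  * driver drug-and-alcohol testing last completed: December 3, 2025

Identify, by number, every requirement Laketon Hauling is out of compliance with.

1. condition 'crosses state lines' holds; hazmat security assessment 28 days ago vs limit 45 → met
2. brake system inspection 129 days ago vs limit 120 → not met
3. cargo insurance $135,000 ≥ $75,000 → met
4. hours-of-service audit 311 days ago vs limit 540 → met
5. preventable accidents in the past year 0 ≤ 3 → met
6. cargo securement review 116 days ago vs limit 90 → not met
7. condition 'operates vehicles over 26,000 lbs' holds; vehicle safety inspection 560 days ago vs limit 730 → met
8. operating authority certificate present → met
9. driver drug-and-alcohol testing 162 days ago vs limit 270 → met
10. driver qualification files present → met
Not met: 2, 6

2, 6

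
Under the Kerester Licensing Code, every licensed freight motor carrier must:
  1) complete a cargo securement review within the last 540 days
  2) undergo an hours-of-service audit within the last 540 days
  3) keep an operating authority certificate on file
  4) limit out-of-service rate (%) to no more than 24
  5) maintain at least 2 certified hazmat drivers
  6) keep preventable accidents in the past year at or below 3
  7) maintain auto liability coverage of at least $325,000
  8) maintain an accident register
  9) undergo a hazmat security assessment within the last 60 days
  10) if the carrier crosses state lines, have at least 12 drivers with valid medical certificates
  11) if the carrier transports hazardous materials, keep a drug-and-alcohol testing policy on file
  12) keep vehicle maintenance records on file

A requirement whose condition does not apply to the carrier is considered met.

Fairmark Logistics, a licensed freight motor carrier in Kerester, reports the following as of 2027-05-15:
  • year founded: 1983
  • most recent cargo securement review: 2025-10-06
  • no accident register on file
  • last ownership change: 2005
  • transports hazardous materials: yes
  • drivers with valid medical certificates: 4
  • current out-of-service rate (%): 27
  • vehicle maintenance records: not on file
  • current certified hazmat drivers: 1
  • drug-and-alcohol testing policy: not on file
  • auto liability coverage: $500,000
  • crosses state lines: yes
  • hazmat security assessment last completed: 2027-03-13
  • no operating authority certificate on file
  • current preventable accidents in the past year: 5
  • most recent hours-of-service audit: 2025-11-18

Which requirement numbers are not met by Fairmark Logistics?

1, 2, 3, 4, 5, 6, 8, 9, 10, 11, 12

1. cargo securement review 586 days ago vs limit 540 → not met
2. hours-of-service audit 543 days ago vs limit 540 → not met
3. operating authority certificate absent → not met
4. out-of-service rate (%) 27 > 24 → not met
5. certified hazmat drivers 1 < 2 → not met
6. preventable accidents in the past year 5 > 3 → not met
7. auto liability coverage $500,000 ≥ $325,000 → met
8. accident register absent → not met
9. hazmat security assessment 63 days ago vs limit 60 → not met
10. condition 'crosses state lines' holds; drivers with valid medical certificates 4 < 12 → not met
11. condition 'transports hazardous materials' holds; drug-and-alcohol testing policy absent → not met
12. vehicle maintenance records absent → not met
Not met: 1, 2, 3, 4, 5, 6, 8, 9, 10, 11, 12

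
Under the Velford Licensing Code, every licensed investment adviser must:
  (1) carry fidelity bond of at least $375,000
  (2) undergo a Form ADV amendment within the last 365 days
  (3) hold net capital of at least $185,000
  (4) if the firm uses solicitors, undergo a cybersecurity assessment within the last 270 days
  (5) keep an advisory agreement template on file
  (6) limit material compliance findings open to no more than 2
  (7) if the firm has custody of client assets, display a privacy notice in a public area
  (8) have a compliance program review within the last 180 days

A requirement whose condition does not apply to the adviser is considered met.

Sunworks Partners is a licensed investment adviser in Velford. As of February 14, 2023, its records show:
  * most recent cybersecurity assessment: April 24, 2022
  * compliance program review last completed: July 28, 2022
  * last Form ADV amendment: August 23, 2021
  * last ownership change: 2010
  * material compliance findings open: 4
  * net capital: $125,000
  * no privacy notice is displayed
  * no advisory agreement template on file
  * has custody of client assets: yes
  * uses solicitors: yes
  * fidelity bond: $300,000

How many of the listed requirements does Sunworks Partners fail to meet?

1. fidelity bond $300,000 < $375,000 → not met
2. Form ADV amendment 540 days ago vs limit 365 → not met
3. net capital $125,000 < $185,000 → not met
4. condition 'uses solicitors' holds; cybersecurity assessment 296 days ago vs limit 270 → not met
5. advisory agreement template absent → not met
6. material compliance findings open 4 > 2 → not met
7. condition 'has custody of client assets' holds; privacy notice absent → not met
8. compliance program review 201 days ago vs limit 180 → not met
Not met: 8 of 8

8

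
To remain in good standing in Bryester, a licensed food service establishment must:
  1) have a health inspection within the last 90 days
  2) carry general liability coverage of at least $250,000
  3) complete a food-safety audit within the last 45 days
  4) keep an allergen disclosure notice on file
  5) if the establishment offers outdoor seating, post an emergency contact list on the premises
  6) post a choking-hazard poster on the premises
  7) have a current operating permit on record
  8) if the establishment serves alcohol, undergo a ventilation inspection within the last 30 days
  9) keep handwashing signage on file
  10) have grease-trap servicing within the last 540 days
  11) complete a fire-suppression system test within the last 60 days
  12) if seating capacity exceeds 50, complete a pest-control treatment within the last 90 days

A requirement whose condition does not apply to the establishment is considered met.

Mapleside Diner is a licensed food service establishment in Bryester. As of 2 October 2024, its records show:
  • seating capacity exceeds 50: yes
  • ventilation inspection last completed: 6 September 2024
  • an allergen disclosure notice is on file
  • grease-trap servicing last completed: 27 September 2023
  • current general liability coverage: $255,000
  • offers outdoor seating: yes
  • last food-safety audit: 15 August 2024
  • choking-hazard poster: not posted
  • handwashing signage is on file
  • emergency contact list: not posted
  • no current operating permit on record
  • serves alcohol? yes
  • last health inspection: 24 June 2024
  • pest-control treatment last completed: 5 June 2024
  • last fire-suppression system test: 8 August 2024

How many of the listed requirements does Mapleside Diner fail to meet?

1. health inspection 100 days ago vs limit 90 → not met
2. general liability coverage $255,000 ≥ $250,000 → met
3. food-safety audit 48 days ago vs limit 45 → not met
4. allergen disclosure notice present → met
5. condition 'offers outdoor seating' holds; emergency contact list absent → not met
6. choking-hazard poster absent → not met
7. current operating permit absent → not met
8. condition 'serves alcohol' holds; ventilation inspection 26 days ago vs limit 30 → met
9. handwashing signage present → met
10. grease-trap servicing 371 days ago vs limit 540 → met
11. fire-suppression system test 55 days ago vs limit 60 → met
12. condition 'seating capacity exceeds 50' holds; pest-control treatment 119 days ago vs limit 90 → not met
Not met: 6 of 12

6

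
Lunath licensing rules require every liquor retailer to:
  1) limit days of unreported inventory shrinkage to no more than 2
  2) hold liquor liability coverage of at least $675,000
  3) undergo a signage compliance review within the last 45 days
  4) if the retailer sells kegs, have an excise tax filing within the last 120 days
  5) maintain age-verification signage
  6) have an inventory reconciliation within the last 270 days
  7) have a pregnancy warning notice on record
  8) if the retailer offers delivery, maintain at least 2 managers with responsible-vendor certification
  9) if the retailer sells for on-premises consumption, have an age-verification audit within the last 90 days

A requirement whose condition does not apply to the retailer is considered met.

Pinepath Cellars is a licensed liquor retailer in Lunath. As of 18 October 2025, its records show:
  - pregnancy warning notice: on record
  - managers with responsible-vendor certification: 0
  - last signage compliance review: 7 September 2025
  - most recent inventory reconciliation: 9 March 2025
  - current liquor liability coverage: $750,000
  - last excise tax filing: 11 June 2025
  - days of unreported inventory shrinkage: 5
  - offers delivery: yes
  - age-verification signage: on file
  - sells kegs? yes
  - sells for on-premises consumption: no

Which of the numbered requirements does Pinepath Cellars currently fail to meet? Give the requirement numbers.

1, 4, 8

1. days of unreported inventory shrinkage 5 > 2 → not met
2. liquor liability coverage $750,000 ≥ $675,000 → met
3. signage compliance review 41 days ago vs limit 45 → met
4. condition 'sells kegs' holds; excise tax filing 129 days ago vs limit 120 → not met
5. age-verification signage present → met
6. inventory reconciliation 223 days ago vs limit 270 → met
7. pregnancy warning notice present → met
8. condition 'offers delivery' holds; managers with responsible-vendor certification 0 < 2 → not met
9. condition 'sells for on-premises consumption' does not hold → requirement n/a → met
Not met: 1, 4, 8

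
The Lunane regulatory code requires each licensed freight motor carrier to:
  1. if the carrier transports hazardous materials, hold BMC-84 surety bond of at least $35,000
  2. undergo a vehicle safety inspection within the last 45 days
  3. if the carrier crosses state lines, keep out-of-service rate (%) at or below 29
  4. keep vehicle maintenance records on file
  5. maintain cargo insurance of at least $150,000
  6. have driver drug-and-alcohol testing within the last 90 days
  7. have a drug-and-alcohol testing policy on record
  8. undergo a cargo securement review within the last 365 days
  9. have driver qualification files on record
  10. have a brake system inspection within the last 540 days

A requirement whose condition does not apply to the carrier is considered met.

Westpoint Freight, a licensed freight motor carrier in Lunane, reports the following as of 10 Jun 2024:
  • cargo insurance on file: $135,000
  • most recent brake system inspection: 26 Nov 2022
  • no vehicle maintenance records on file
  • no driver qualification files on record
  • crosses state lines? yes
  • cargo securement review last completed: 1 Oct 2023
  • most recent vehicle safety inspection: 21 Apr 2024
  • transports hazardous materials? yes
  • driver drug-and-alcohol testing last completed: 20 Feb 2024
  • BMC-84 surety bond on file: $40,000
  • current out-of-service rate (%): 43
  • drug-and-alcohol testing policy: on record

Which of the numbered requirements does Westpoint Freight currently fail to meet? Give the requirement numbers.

2, 3, 4, 5, 6, 9, 10

1. condition 'transports hazardous materials' holds; BMC-84 surety bond $40,000 ≥ $35,000 → met
2. vehicle safety inspection 50 days ago vs limit 45 → not met
3. condition 'crosses state lines' holds; out-of-service rate (%) 43 > 29 → not met
4. vehicle maintenance records absent → not met
5. cargo insurance $135,000 < $150,000 → not met
6. driver drug-and-alcohol testing 111 days ago vs limit 90 → not met
7. drug-and-alcohol testing policy present → met
8. cargo securement review 253 days ago vs limit 365 → met
9. driver qualification files absent → not met
10. brake system inspection 562 days ago vs limit 540 → not met
Not met: 2, 3, 4, 5, 6, 9, 10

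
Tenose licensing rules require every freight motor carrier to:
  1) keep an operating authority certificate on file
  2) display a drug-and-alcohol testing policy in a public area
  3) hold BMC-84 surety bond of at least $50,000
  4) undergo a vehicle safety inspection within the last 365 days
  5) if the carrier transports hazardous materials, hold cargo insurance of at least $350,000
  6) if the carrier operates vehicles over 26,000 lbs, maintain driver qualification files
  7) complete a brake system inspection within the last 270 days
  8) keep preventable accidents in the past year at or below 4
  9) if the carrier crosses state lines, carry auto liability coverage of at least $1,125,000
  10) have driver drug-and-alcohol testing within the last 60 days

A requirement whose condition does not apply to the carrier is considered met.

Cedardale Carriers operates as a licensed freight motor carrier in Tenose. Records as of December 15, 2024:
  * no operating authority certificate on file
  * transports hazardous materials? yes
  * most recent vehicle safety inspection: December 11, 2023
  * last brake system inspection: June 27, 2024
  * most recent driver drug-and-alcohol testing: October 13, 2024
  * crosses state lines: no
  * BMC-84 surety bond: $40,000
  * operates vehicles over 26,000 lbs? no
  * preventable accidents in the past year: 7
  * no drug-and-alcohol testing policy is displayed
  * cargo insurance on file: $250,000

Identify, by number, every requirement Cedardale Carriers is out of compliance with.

1. operating authority certificate absent → not met
2. drug-and-alcohol testing policy absent → not met
3. BMC-84 surety bond $40,000 < $50,000 → not met
4. vehicle safety inspection 370 days ago vs limit 365 → not met
5. condition 'transports hazardous materials' holds; cargo insurance $250,000 < $350,000 → not met
6. condition 'operates vehicles over 26,000 lbs' does not hold → requirement n/a → met
7. brake system inspection 171 days ago vs limit 270 → met
8. preventable accidents in the past year 7 > 4 → not met
9. condition 'crosses state lines' does not hold → requirement n/a → met
10. driver drug-and-alcohol testing 63 days ago vs limit 60 → not met
Not met: 1, 2, 3, 4, 5, 8, 10

1, 2, 3, 4, 5, 8, 10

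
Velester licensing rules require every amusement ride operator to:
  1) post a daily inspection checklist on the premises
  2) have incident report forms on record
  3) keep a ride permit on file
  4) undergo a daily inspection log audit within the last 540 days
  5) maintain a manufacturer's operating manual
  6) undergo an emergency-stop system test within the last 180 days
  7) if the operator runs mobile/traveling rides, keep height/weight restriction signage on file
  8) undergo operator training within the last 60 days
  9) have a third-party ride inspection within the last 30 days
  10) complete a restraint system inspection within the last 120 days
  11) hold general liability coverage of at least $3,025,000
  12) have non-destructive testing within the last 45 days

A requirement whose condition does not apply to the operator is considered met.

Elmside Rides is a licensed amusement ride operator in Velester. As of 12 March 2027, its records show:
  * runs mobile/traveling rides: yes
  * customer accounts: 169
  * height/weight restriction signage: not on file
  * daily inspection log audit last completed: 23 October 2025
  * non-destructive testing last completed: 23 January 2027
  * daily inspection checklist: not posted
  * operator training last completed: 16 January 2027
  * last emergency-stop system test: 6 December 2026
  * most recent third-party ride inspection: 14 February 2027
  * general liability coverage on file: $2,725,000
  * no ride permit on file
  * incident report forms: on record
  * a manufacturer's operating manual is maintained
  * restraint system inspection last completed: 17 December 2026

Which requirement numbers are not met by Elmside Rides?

1. daily inspection checklist absent → not met
2. incident report forms present → met
3. ride permit absent → not met
4. daily inspection log audit 505 days ago vs limit 540 → met
5. manufacturer's operating manual present → met
6. emergency-stop system test 96 days ago vs limit 180 → met
7. condition 'runs mobile/traveling rides' holds; height/weight restriction signage absent → not met
8. operator training 55 days ago vs limit 60 → met
9. third-party ride inspection 26 days ago vs limit 30 → met
10. restraint system inspection 85 days ago vs limit 120 → met
11. general liability coverage $2,725,000 < $3,025,000 → not met
12. non-destructive testing 48 days ago vs limit 45 → not met
Not met: 1, 3, 7, 11, 12

1, 3, 7, 11, 12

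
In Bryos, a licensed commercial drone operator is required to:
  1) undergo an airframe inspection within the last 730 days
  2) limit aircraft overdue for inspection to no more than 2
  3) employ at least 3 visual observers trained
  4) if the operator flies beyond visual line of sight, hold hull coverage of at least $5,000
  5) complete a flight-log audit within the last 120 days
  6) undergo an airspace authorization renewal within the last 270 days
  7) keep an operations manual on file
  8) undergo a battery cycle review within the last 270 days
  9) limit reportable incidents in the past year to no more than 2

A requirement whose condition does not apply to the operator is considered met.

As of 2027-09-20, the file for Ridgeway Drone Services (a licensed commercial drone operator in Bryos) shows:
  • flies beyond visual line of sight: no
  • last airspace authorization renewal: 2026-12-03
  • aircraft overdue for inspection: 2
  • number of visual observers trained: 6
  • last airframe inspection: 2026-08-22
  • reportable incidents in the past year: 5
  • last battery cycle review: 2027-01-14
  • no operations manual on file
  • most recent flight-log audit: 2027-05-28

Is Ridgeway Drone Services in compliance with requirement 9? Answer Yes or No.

No

9. reportable incidents in the past year 5 > 2 → not met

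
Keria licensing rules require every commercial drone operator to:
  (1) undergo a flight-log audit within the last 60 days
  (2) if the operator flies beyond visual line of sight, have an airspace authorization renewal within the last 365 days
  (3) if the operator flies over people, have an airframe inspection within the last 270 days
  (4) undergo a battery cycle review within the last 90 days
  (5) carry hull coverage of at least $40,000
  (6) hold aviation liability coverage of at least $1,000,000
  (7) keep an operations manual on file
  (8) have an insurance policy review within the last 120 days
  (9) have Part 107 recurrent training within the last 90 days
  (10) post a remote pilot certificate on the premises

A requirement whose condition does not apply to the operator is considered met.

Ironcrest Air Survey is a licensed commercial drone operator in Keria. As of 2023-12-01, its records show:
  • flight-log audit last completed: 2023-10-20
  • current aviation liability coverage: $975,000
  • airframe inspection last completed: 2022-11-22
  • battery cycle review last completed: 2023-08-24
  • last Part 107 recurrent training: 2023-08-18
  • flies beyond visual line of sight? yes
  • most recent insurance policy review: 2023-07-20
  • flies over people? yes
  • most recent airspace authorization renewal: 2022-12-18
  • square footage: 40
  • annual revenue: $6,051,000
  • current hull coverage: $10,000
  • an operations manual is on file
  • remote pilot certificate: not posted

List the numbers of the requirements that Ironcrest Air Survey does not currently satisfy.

1. flight-log audit 42 days ago vs limit 60 → met
2. condition 'flies beyond visual line of sight' holds; airspace authorization renewal 348 days ago vs limit 365 → met
3. condition 'flies over people' holds; airframe inspection 374 days ago vs limit 270 → not met
4. battery cycle review 99 days ago vs limit 90 → not met
5. hull coverage $10,000 < $40,000 → not met
6. aviation liability coverage $975,000 < $1,000,000 → not met
7. operations manual present → met
8. insurance policy review 134 days ago vs limit 120 → not met
9. Part 107 recurrent training 105 days ago vs limit 90 → not met
10. remote pilot certificate absent → not met
Not met: 3, 4, 5, 6, 8, 9, 10

3, 4, 5, 6, 8, 9, 10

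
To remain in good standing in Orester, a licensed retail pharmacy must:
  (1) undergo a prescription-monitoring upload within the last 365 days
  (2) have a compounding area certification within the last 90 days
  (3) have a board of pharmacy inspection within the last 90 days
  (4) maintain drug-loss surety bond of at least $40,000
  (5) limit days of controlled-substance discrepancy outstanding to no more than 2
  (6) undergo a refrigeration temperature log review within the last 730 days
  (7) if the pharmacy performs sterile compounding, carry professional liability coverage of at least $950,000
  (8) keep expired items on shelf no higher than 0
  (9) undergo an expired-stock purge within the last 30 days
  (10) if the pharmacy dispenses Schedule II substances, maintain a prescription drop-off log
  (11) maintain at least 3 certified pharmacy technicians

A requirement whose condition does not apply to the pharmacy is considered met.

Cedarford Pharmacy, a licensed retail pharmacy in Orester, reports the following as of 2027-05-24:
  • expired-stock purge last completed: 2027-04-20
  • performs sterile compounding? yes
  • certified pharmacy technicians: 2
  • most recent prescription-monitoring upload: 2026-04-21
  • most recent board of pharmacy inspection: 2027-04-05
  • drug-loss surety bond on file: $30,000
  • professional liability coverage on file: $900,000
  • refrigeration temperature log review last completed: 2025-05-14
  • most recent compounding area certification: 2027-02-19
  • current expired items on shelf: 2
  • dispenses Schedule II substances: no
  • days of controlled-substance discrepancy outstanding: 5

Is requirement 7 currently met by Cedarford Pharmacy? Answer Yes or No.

7. condition 'performs sterile compounding' holds; professional liability coverage $900,000 < $950,000 → not met

No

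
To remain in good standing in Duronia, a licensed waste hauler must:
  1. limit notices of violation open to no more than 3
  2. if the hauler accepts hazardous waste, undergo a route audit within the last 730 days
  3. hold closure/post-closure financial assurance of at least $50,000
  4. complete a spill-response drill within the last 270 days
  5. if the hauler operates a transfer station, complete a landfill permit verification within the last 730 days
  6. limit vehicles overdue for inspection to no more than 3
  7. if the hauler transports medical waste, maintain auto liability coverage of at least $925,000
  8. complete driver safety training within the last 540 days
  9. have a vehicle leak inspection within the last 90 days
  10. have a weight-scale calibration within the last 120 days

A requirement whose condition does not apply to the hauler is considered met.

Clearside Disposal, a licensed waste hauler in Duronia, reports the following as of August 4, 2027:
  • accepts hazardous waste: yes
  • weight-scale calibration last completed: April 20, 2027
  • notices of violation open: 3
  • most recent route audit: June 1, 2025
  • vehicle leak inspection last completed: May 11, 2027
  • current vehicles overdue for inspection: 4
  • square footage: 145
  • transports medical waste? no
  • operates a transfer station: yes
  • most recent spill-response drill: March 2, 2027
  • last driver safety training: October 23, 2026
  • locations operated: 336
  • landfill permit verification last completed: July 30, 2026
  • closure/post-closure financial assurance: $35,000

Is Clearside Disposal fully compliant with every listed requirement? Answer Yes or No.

1. notices of violation open 3 ≤ 3 → met
2. condition 'accepts hazardous waste' holds; route audit 794 days ago vs limit 730 → not met
3. closure/post-closure financial assurance $35,000 < $50,000 → not met
4. spill-response drill 155 days ago vs limit 270 → met
5. condition 'operates a transfer station' holds; landfill permit verification 370 days ago vs limit 730 → met
6. vehicles overdue for inspection 4 > 3 → not met
7. condition 'transports medical waste' does not hold → requirement n/a → met
8. driver safety training 285 days ago vs limit 540 → met
9. vehicle leak inspection 85 days ago vs limit 90 → met
10. weight-scale calibration 106 days ago vs limit 120 → met
Not met: 2, 3, 6

No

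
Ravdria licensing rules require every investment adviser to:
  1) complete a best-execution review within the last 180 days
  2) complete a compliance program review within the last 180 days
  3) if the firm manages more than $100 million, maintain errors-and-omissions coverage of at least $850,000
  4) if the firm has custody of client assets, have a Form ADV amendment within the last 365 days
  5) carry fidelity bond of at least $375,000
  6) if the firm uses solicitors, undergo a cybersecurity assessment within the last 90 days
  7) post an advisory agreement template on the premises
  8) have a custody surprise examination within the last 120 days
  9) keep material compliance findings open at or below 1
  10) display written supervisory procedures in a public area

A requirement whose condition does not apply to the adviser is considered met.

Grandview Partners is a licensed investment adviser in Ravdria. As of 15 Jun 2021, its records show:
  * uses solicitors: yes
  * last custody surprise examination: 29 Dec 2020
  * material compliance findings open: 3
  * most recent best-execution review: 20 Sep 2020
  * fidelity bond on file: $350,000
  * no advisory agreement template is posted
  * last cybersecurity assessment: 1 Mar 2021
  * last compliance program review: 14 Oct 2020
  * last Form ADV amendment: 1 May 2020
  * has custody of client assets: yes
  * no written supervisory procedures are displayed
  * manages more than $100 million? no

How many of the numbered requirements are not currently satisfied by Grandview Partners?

1. best-execution review 268 days ago vs limit 180 → not met
2. compliance program review 244 days ago vs limit 180 → not met
3. condition 'manages more than $100 million' does not hold → requirement n/a → met
4. condition 'has custody of client assets' holds; Form ADV amendment 410 days ago vs limit 365 → not met
5. fidelity bond $350,000 < $375,000 → not met
6. condition 'uses solicitors' holds; cybersecurity assessment 106 days ago vs limit 90 → not met
7. advisory agreement template absent → not met
8. custody surprise examination 168 days ago vs limit 120 → not met
9. material compliance findings open 3 > 1 → not met
10. written supervisory procedures absent → not met
Not met: 9 of 10

9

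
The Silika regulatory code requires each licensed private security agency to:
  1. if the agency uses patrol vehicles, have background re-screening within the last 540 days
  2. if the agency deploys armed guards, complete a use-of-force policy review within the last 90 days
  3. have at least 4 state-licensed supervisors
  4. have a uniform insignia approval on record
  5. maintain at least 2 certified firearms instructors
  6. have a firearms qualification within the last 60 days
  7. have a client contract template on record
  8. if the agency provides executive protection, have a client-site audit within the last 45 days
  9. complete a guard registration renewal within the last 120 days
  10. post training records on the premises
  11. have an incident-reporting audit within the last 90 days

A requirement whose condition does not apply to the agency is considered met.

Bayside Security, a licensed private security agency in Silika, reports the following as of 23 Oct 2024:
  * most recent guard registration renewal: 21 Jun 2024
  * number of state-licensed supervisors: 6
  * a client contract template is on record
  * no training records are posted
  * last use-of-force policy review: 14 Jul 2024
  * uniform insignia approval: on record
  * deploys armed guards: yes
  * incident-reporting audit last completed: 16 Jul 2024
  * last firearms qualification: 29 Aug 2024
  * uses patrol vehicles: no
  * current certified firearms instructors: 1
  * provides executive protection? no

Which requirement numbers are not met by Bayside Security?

2, 5, 9, 10, 11

1. condition 'uses patrol vehicles' does not hold → requirement n/a → met
2. condition 'deploys armed guards' holds; use-of-force policy review 101 days ago vs limit 90 → not met
3. state-licensed supervisors 6 ≥ 4 → met
4. uniform insignia approval present → met
5. certified firearms instructors 1 < 2 → not met
6. firearms qualification 55 days ago vs limit 60 → met
7. client contract template present → met
8. condition 'provides executive protection' does not hold → requirement n/a → met
9. guard registration renewal 124 days ago vs limit 120 → not met
10. training records absent → not met
11. incident-reporting audit 99 days ago vs limit 90 → not met
Not met: 2, 5, 9, 10, 11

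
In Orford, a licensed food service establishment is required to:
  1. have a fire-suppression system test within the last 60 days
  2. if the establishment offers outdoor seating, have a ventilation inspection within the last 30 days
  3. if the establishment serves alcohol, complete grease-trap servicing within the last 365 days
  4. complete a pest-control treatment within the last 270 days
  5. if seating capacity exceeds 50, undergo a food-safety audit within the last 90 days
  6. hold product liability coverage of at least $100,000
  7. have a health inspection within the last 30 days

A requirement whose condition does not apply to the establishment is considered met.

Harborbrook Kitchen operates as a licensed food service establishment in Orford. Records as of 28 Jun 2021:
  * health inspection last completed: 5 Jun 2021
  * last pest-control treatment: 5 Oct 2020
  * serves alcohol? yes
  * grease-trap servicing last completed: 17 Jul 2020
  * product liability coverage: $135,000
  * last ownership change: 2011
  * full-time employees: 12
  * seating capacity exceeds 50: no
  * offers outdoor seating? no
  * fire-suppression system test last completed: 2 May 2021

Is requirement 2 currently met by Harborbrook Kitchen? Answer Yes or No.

2. condition 'offers outdoor seating' does not hold → requirement n/a → met

Yes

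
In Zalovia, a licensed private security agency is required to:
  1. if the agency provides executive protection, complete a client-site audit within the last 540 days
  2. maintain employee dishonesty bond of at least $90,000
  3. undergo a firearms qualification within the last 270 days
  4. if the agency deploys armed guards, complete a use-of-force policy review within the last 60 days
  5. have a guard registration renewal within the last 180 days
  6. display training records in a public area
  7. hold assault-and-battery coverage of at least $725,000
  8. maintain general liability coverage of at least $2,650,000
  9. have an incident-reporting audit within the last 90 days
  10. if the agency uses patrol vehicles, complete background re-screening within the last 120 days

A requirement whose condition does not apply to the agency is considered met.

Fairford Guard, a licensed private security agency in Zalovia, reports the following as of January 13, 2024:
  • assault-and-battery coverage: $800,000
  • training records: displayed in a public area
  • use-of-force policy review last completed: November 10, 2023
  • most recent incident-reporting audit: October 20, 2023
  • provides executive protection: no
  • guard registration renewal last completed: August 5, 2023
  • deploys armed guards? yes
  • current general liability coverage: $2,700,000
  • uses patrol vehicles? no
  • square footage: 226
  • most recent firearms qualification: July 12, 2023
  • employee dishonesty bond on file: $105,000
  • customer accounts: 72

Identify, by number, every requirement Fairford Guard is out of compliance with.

1. condition 'provides executive protection' does not hold → requirement n/a → met
2. employee dishonesty bond $105,000 ≥ $90,000 → met
3. firearms qualification 185 days ago vs limit 270 → met
4. condition 'deploys armed guards' holds; use-of-force policy review 64 days ago vs limit 60 → not met
5. guard registration renewal 161 days ago vs limit 180 → met
6. training records present → met
7. assault-and-battery coverage $800,000 ≥ $725,000 → met
8. general liability coverage $2,700,000 ≥ $2,650,000 → met
9. incident-reporting audit 85 days ago vs limit 90 → met
10. condition 'uses patrol vehicles' does not hold → requirement n/a → met
Not met: 4

4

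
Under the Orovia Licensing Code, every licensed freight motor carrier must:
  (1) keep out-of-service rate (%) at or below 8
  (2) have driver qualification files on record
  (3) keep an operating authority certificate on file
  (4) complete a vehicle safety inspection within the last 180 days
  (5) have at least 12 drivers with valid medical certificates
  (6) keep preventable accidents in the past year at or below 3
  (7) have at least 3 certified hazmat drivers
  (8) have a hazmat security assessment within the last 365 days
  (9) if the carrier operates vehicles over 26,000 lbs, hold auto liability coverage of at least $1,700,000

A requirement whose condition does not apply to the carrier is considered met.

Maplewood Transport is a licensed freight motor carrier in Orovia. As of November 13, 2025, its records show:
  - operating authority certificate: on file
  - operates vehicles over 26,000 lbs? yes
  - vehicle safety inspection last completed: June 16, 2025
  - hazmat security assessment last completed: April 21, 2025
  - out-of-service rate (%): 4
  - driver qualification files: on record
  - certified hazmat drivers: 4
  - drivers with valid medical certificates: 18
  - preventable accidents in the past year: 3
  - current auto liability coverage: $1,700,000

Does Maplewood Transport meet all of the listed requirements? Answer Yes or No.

1. out-of-service rate (%) 4 ≤ 8 → met
2. driver qualification files present → met
3. operating authority certificate present → met
4. vehicle safety inspection 150 days ago vs limit 180 → met
5. drivers with valid medical certificates 18 ≥ 12 → met
6. preventable accidents in the past year 3 ≤ 3 → met
7. certified hazmat drivers 4 ≥ 3 → met
8. hazmat security assessment 206 days ago vs limit 365 → met
9. condition 'operates vehicles over 26,000 lbs' holds; auto liability coverage $1,700,000 ≥ $1,700,000 → met
All met.

Yes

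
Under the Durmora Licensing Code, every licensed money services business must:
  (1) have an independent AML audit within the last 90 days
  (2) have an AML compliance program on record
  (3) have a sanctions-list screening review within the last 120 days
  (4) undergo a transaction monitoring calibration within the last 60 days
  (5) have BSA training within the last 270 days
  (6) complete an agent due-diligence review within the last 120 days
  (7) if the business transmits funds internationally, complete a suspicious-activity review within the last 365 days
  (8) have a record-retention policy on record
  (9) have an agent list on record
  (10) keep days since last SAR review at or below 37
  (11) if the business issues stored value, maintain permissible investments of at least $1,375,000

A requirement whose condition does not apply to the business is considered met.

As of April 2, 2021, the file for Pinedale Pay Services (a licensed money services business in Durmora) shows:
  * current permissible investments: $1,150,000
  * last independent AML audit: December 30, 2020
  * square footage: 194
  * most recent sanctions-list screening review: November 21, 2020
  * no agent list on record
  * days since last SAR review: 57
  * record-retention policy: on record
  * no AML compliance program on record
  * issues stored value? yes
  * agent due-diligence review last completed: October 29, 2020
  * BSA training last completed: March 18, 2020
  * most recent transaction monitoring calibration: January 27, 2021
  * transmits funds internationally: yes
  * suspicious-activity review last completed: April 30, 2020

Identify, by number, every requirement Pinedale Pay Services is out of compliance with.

1, 2, 3, 4, 5, 6, 9, 10, 11

1. independent AML audit 93 days ago vs limit 90 → not met
2. AML compliance program absent → not met
3. sanctions-list screening review 132 days ago vs limit 120 → not met
4. transaction monitoring calibration 65 days ago vs limit 60 → not met
5. BSA training 380 days ago vs limit 270 → not met
6. agent due-diligence review 155 days ago vs limit 120 → not met
7. condition 'transmits funds internationally' holds; suspicious-activity review 337 days ago vs limit 365 → met
8. record-retention policy present → met
9. agent list absent → not met
10. days since last SAR review 57 > 37 → not met
11. condition 'issues stored value' holds; permissible investments $1,150,000 < $1,375,000 → not met
Not met: 1, 2, 3, 4, 5, 6, 9, 10, 11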